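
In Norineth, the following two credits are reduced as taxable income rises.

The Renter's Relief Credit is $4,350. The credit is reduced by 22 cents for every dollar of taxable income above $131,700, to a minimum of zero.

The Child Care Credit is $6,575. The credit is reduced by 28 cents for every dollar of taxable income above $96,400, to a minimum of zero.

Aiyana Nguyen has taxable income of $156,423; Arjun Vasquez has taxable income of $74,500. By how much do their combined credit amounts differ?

$10,925

Aiyana ($156,423): Renter's Relief Credit: 22% of the $24,723 excess over $131,700 is $5,439.06 ≥ base, so the credit is $0. Child Care Credit: 28% of the $60,023 excess over $96,400 is $16,806.44 ≥ base, so the credit is $0. total $0 + $0 = $0
Arjun ($74,500): Renter's Relief Credit: $74,500 is at or below the $131,700 threshold, so the full $4,350 applies. Child Care Credit: $74,500 is at or below the $96,400 threshold, so the full $6,575 applies. total $4,350 + $6,575 = $10,925
Difference: |$0 − $10,925| = $10,925.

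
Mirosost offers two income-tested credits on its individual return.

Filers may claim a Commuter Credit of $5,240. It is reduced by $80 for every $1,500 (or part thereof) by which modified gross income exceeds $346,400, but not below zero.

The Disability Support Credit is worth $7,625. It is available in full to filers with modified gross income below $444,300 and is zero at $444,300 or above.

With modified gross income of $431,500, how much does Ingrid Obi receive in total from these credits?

Commuter Credit: income exceeds $346,400 by $85,100, which is 57 full-or-partial $1,500 increments; reduction = 57 × $80 = $4,560, leaving $680.
Disability Support Credit: $431,500 is below the $444,300 cutoff, so the full $7,625 applies.
Total: $680 + $7,625 = $8,305.

$8,305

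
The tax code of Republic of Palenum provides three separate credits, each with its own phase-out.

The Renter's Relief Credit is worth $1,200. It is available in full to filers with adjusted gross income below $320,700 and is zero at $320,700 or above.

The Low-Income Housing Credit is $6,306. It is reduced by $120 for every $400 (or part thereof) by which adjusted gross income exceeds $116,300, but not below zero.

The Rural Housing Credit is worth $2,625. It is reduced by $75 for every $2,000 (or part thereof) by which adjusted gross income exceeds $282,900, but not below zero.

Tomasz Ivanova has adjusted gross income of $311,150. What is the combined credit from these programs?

Renter's Relief Credit: $311,150 is below the $320,700 cutoff, so the full $1,200 applies.
Low-Income Housing Credit: income exceeds $116,300 by $194,850 → 488 increments × $120 = $58,560 ≥ base, so the credit is $0.
Rural Housing Credit: income exceeds $282,900 by $28,250, which is 15 full-or-partial $2,000 increments; reduction = 15 × $75 = $1,125, leaving $1,500.
Total: $1,200 + $0 + $1,500 = $2,700.

$2,700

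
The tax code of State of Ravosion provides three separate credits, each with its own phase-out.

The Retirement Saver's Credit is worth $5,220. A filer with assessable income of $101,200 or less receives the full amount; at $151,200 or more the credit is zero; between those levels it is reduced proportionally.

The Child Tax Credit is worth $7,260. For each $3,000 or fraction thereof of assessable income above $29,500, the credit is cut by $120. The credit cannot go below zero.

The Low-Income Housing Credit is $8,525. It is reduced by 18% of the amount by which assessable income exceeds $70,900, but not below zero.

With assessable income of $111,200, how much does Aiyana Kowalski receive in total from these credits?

$9,347

Retirement Saver's Credit: $111,200 is $10,000 into a $50,000 phase-out range, leaving 40,000/50,000 of the credit: $5,220 × 40,000/50,000 = $4,176.
Child Tax Credit: income exceeds $29,500 by $81,700, which is 28 full-or-partial $3,000 increments; reduction = 28 × $120 = $3,360, leaving $3,900.
Low-Income Housing Credit: 18% of the $40,300 excess over $70,900 is $7,254; credit = $8,525 − $7,254 = $1,271.
Total: $4,176 + $3,900 + $1,271 = $9,347.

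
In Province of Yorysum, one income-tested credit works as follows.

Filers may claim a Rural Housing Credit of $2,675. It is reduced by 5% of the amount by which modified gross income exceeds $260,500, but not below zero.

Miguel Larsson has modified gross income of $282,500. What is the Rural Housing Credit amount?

Rural Housing Credit: 5% of the $22,000 excess over $260,500 is $1,100; credit = $2,675 − $1,100 = $1,575.

$1,575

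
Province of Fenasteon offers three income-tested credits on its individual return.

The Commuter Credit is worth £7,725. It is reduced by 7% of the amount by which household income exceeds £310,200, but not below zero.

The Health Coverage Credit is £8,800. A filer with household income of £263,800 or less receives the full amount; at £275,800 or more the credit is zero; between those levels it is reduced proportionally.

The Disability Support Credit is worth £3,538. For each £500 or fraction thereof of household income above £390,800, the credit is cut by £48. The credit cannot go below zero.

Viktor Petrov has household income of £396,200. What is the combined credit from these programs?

Commuter Credit: 7% of the £86,000 excess over £310,200 is £6,020; credit = £7,725 − £6,020 = £1,705.
Health Coverage Credit: £396,200 is at or above £275,800, so the credit is £0.
Disability Support Credit: income exceeds £390,800 by £5,400, which is 11 full-or-partial £500 increments; reduction = 11 × £48 = £528, leaving £3,010.
Total: £1,705 + £0 + £3,010 = £4,715.

£4,715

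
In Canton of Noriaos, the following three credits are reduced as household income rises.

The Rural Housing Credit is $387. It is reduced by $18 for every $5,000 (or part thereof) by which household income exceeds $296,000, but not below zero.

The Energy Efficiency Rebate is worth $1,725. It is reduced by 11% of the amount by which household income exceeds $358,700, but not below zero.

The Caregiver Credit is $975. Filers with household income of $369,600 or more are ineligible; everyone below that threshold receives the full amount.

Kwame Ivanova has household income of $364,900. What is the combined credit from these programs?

Rural Housing Credit: income exceeds $296,000 by $68,900, which is 14 full-or-partial $5,000 increments; reduction = 14 × $18 = $252, leaving $135.
Energy Efficiency Rebate: 11% of the $6,200 excess over $358,700 is $682; credit = $1,725 − $682 = $1,043.
Caregiver Credit: $364,900 is below the $369,600 cutoff, so the full $975 applies.
Total: $135 + $1,043 + $975 = $2,153.

$2,153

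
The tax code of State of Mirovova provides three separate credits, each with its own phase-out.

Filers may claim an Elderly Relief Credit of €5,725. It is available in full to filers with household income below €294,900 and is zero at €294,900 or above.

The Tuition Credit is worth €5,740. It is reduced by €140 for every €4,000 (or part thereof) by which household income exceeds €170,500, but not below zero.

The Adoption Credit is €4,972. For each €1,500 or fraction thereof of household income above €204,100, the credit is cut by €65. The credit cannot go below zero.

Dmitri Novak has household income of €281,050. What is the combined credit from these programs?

€9,137

Elderly Relief Credit: €281,050 is below the €294,900 cutoff, so the full €5,725 applies.
Tuition Credit: income exceeds €170,500 by €110,550, which is 28 full-or-partial €4,000 increments; reduction = 28 × €140 = €3,920, leaving €1,820.
Adoption Credit: income exceeds €204,100 by €76,950, which is 52 full-or-partial €1,500 increments; reduction = 52 × €65 = €3,380, leaving €1,592.
Total: €5,725 + €1,820 + €1,592 = €9,137.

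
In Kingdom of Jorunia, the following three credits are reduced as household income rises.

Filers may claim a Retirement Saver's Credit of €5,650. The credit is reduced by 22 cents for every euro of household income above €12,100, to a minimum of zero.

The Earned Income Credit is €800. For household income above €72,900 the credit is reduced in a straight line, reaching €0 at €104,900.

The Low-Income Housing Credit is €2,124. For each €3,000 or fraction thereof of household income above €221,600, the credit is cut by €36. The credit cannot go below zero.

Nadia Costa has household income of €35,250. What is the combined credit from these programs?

Retirement Saver's Credit: 22% of the €23,150 excess over €12,100 is €5,093; credit = €5,650 − €5,093 = €557.
Earned Income Credit: €35,250 is at or below the €72,900 threshold, so the full €800 applies.
Low-Income Housing Credit: €35,250 is at or below the €221,600 threshold, so the full €2,124 applies.
Total: €557 + €800 + €2,124 = €3,481.

€3,481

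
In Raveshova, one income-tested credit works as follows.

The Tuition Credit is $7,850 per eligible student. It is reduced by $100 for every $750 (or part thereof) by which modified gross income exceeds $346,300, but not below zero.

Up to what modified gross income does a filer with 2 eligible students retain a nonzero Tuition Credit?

$463,300

Full credit = 2 × $7,850 = $15,700.
After 156 increments the reduction is 156 × $100 = $15,600, leaving $100; one more increment wipes it out. Increment 156 ends at excess 156 × $750 = $117,000, so the highest qualifying income is $346,300 + $117,000 = $463,300.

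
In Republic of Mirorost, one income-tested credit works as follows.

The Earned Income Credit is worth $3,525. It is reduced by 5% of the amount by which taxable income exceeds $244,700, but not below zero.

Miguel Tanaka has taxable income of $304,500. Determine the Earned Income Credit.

Earned Income Credit: 5% of the $59,800 excess over $244,700 is $2,990; credit = $3,525 − $2,990 = $535.

$535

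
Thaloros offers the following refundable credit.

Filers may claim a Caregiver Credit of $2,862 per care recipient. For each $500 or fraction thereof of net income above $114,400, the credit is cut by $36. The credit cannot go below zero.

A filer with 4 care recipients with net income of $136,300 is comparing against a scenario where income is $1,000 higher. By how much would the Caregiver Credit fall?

$72

At $136,300 — base = 4 × $2,862 = $11,448. income exceeds $114,400 by $21,900, which is 44 full-or-partial $500 increments; reduction = 44 × $36 = $1,584, leaving $9,864.
At $137,300 — base = 4 × $2,862 = $11,448. income exceeds $114,400 by $22,900, which is 46 full-or-partial $500 increments; reduction = 46 × $36 = $1,656, leaving $9,792.
Lost: $9,864 − $9,792 = $72.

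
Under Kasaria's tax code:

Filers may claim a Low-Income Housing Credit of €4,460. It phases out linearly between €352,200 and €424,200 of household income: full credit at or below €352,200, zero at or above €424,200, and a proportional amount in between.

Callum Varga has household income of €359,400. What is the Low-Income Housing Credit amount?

Low-Income Housing Credit: €359,400 is €7,200 into a €72,000 phase-out range, leaving 64,800/72,000 of the credit: €4,460 × 64,800/72,000 = €4,014.

€4,014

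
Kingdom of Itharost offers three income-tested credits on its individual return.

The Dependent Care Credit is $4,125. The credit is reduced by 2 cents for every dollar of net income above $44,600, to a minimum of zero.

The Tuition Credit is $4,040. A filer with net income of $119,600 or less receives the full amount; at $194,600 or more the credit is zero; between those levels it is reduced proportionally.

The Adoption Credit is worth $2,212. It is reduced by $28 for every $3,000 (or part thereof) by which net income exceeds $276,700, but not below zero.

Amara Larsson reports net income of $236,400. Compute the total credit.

$2,501

Dependent Care Credit: 2% of the $191,800 excess over $44,600 is $3,836; credit = $4,125 − $3,836 = $289.
Tuition Credit: $236,400 is at or above $194,600, so the credit is $0.
Adoption Credit: $236,400 is at or below the $276,700 threshold, so the full $2,212 applies.
Total: $289 + $0 + $2,212 = $2,501.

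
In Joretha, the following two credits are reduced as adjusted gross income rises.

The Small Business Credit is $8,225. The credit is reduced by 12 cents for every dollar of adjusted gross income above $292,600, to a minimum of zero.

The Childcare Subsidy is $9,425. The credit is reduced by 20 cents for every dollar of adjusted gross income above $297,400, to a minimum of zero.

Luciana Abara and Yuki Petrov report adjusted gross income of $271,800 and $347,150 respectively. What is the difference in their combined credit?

Luciana ($271,800): Small Business Credit: $271,800 is at or below the $292,600 threshold, so the full $8,225 applies. Childcare Subsidy: $271,800 is at or below the $297,400 threshold, so the full $9,425 applies. total $8,225 + $9,425 = $17,650
Yuki ($347,150): Small Business Credit: 12% of the $54,550 excess over $292,600 is $6,546; credit = $8,225 − $6,546 = $1,679. Childcare Subsidy: 20% of the $49,750 excess over $297,400 is $9,950 ≥ base, so the credit is $0. total $1,679 + $0 = $1,679
Difference: |$17,650 − $1,679| = $15,971.

$15,971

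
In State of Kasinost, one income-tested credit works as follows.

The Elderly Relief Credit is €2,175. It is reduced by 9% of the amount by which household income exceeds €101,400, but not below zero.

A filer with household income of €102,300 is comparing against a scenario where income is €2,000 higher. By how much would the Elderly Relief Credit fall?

€180

At €102,300 — 9% of the €900 excess over €101,400 is €81; credit = €2,175 − €81 = €2,094.
At €104,300 — 9% of the €2,900 excess over €101,400 is €261; credit = €2,175 − €261 = €1,914.
Lost: €2,094 − €1,914 = €180.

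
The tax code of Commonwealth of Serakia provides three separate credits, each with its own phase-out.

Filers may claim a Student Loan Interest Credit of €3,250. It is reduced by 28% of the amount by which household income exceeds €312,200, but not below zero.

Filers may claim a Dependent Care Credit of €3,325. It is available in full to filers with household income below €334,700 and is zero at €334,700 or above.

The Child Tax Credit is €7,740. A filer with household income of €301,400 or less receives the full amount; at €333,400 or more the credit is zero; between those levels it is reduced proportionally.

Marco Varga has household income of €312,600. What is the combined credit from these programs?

Student Loan Interest Credit: 28% of the €400 excess over €312,200 is €112; credit = €3,250 − €112 = €3,138.
Dependent Care Credit: €312,600 is below the €334,700 cutoff, so the full €3,325 applies.
Child Tax Credit: €312,600 is €11,200 into a €32,000 phase-out range, leaving 20,800/32,000 of the credit: €7,740 × 20,800/32,000 = €5,031.
Total: €3,138 + €3,325 + €5,031 = €11,494.

€11,494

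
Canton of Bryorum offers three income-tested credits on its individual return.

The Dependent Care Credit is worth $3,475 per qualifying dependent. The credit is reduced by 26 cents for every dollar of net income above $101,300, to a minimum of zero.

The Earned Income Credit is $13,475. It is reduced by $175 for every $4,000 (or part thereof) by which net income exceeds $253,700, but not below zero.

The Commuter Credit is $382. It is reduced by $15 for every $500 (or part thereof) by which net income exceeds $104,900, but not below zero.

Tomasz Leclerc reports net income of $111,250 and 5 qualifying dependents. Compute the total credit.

$28,450

Dependent Care Credit: base = 5 × $3,475 = $17,375. 26% of the $9,950 excess over $101,300 is $2,587; credit = $17,375 − $2,587 = $14,788.
Earned Income Credit: $111,250 is at or below the $253,700 threshold, so the full $13,475 applies.
Commuter Credit: income exceeds $104,900 by $6,350, which is 13 full-or-partial $500 increments; reduction = 13 × $15 = $195, leaving $187.
Total: $14,788 + $13,475 + $187 = $28,450.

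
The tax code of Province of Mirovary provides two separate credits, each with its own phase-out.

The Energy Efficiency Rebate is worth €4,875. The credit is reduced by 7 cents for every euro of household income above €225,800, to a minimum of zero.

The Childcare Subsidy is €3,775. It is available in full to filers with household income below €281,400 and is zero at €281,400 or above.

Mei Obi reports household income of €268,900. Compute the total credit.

€5,633

Energy Efficiency Rebate: 7% of the €43,100 excess over €225,800 is €3,017; credit = €4,875 − €3,017 = €1,858.
Childcare Subsidy: €268,900 is below the €281,400 cutoff, so the full €3,775 applies.
Total: €1,858 + €3,775 = €5,633.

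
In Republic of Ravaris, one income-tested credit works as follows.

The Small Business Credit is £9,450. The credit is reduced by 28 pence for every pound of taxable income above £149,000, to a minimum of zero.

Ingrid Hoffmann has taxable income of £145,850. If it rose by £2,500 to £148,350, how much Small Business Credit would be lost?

At £145,850 — £145,850 is at or below the £149,000 threshold, so the full £9,450 applies.
At £148,350 — £148,350 is at or below the £149,000 threshold, so the full £9,450 applies.
Lost: £9,450 − £9,450 = £0.

£0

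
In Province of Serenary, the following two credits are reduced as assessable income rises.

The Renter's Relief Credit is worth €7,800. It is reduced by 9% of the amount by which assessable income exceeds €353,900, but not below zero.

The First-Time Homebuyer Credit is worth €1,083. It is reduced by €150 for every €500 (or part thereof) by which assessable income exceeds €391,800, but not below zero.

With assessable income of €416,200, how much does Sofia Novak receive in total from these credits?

Renter's Relief Credit: 9% of the €62,300 excess over €353,900 is €5,607; credit = €7,800 − €5,607 = €2,193.
First-Time Homebuyer Credit: income exceeds €391,800 by €24,400 → 49 increments × €150 = €7,350 ≥ base, so the credit is €0.
Total: €2,193 + €0 = €2,193.

€2,193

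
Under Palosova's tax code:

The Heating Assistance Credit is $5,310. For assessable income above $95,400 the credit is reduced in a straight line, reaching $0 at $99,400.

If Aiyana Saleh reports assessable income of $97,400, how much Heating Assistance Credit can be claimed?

$2,655

Heating Assistance Credit: $97,400 is $2,000 into a $4,000 phase-out range, leaving 2,000/4,000 of the credit: $5,310 × 2,000/4,000 = $2,655.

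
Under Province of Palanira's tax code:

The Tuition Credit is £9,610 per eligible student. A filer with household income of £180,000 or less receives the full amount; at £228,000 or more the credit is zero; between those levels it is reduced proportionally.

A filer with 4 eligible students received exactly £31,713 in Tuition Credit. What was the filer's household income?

£188,400

Full credit = 4 × £9,610 = £38,440.
£31,713 is 31,713/38,440 of the full £38,440, so 6,727/38,440 of the £48,000 range has been used: income = £180,000 + £48,000 × 6,727/38,440 = £188,400.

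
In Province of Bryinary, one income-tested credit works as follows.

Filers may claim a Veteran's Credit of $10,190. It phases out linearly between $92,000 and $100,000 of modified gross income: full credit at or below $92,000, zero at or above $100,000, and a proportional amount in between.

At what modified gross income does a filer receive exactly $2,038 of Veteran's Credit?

$98,400

$2,038 is 2,038/10,190 of the full $10,190, so 8,152/10,190 of the $8,000 range has been used: income = $92,000 + $8,000 × 8,152/10,190 = $98,400.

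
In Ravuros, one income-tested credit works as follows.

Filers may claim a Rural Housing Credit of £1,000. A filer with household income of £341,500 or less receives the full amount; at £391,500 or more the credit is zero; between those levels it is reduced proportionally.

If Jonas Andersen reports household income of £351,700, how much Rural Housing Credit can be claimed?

£796

Rural Housing Credit: £351,700 is £10,200 into a £50,000 phase-out range, leaving 39,800/50,000 of the credit: £1,000 × 39,800/50,000 = £796.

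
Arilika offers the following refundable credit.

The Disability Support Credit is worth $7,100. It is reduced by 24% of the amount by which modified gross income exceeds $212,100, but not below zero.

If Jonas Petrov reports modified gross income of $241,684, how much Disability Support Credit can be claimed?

$0

Disability Support Credit: 24% of the $29,584 excess over $212,100 is $7,100.16 ≥ base, so the credit is $0.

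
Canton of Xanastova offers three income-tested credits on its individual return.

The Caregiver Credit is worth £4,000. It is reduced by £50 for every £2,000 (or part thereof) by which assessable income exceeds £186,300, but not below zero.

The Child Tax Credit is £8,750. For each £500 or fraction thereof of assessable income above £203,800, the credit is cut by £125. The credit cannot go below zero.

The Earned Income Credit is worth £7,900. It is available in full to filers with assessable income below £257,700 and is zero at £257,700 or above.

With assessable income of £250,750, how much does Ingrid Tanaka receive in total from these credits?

Caregiver Credit: income exceeds £186,300 by £64,450, which is 33 full-or-partial £2,000 increments; reduction = 33 × £50 = £1,650, leaving £2,350.
Child Tax Credit: income exceeds £203,800 by £46,950 → 94 increments × £125 = £11,750 ≥ base, so the credit is £0.
Earned Income Credit: £250,750 is below the £257,700 cutoff, so the full £7,900 applies.
Total: £2,350 + £0 + £7,900 = £10,250.

£10,250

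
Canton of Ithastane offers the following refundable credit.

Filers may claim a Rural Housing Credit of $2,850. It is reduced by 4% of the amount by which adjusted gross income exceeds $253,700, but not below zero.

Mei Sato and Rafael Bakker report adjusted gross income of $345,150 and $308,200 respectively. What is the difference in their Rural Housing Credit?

$670

Mei ($345,150): Rural Housing Credit: 4% of the $91,450 excess over $253,700 is $3,658 ≥ base, so the credit is $0.
Rafael ($308,200): Rural Housing Credit: 4% of the $54,500 excess over $253,700 is $2,180; credit = $2,850 − $2,180 = $670.
Difference: |$0 − $670| = $670.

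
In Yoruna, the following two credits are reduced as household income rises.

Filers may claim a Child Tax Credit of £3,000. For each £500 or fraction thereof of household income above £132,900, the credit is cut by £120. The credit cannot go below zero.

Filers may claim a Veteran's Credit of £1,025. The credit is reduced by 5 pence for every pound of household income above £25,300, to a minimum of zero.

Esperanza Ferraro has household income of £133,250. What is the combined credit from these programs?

£2,880

Child Tax Credit: income exceeds £132,900 by £350, which is 1 full-or-partial £500 increment; reduction = 1 × £120 = £120, leaving £2,880.
Veteran's Credit: 5% of the £107,950 excess over £25,300 is £5,397.50 ≥ base, so the credit is £0.
Total: £2,880 + £0 = £2,880.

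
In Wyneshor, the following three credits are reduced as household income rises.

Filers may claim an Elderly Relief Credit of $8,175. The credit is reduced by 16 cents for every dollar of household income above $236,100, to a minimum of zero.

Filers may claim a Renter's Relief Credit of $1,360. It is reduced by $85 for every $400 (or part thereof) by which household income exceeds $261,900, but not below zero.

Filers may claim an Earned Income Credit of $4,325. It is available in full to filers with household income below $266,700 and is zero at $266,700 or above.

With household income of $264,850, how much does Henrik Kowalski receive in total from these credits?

Elderly Relief Credit: 16% of the $28,750 excess over $236,100 is $4,600; credit = $8,175 − $4,600 = $3,575.
Renter's Relief Credit: income exceeds $261,900 by $2,950, which is 8 full-or-partial $400 increments; reduction = 8 × $85 = $680, leaving $680.
Earned Income Credit: $264,850 is below the $266,700 cutoff, so the full $4,325 applies.
Total: $3,575 + $680 + $4,325 = $8,580.

$8,580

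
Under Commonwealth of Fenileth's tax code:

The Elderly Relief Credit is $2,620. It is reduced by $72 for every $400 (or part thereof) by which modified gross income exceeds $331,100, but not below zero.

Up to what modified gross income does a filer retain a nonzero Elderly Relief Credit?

After 36 increments the reduction is 36 × $72 = $2,592, leaving $28; one more increment wipes it out. Increment 36 ends at excess 36 × $400 = $14,400, so the highest qualifying income is $331,100 + $14,400 = $345,500.

$345,500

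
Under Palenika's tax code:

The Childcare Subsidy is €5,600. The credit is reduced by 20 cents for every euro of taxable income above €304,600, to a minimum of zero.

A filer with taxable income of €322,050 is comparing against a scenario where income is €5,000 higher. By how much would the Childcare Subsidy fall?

At €322,050 — 20% of the €17,450 excess over €304,600 is €3,490; credit = €5,600 − €3,490 = €2,110.
At €327,050 — 20% of the €22,450 excess over €304,600 is €4,490; credit = €5,600 − €4,490 = €1,110.
Lost: €2,110 − €1,110 = €1,000.

€1,000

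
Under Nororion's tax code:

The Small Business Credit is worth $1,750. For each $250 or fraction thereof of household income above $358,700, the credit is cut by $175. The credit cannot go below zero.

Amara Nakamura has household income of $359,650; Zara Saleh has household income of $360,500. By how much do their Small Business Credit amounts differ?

Amara ($359,650): Small Business Credit: income exceeds $358,700 by $950, which is 4 full-or-partial $250 increments; reduction = 4 × $175 = $700, leaving $1,050.
Zara ($360,500): Small Business Credit: income exceeds $358,700 by $1,800, which is 8 full-or-partial $250 increments; reduction = 8 × $175 = $1,400, leaving $350.
Difference: |$1,050 − $350| = $700.

$700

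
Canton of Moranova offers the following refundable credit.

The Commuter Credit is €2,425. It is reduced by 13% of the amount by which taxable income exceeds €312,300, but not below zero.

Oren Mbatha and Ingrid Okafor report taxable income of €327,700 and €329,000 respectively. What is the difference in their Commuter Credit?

€169

Oren (€327,700): Commuter Credit: 13% of the €15,400 excess over €312,300 is €2,002; credit = €2,425 − €2,002 = €423.
Ingrid (€329,000): Commuter Credit: 13% of the €16,700 excess over €312,300 is €2,171; credit = €2,425 − €2,171 = €254.
Difference: |€423 − €254| = €169.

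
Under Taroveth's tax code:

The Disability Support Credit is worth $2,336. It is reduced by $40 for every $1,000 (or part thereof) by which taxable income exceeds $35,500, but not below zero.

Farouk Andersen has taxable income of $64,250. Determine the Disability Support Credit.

$1,176

Disability Support Credit: income exceeds $35,500 by $28,750, which is 29 full-or-partial $1,000 increments; reduction = 29 × $40 = $1,160, leaving $1,176.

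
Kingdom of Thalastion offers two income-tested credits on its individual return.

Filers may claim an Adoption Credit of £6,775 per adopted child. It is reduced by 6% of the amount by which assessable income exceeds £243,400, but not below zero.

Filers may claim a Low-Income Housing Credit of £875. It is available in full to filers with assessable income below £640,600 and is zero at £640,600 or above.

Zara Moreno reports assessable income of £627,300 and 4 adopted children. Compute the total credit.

£4,941

Adoption Credit: base = 4 × £6,775 = £27,100. 6% of the £383,900 excess over £243,400 is £23,034; credit = £27,100 − £23,034 = £4,066.
Low-Income Housing Credit: £627,300 is below the £640,600 cutoff, so the full £875 applies.
Total: £4,066 + £875 = £4,941.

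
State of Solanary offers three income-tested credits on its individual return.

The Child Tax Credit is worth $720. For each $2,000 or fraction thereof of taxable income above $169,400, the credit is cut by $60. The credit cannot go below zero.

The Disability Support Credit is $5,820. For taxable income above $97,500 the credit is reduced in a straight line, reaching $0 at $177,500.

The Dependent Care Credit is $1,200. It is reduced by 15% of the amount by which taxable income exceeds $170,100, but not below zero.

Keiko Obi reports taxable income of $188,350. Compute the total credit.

Child Tax Credit: income exceeds $169,400 by $18,950, which is 10 full-or-partial $2,000 increments; reduction = 10 × $60 = $600, leaving $120.
Disability Support Credit: $188,350 is at or above $177,500, so the credit is $0.
Dependent Care Credit: 15% of the $18,250 excess over $170,100 is $2,737.50 ≥ base, so the credit is $0.
Total: $120 + $0 + $0 = $120.

$120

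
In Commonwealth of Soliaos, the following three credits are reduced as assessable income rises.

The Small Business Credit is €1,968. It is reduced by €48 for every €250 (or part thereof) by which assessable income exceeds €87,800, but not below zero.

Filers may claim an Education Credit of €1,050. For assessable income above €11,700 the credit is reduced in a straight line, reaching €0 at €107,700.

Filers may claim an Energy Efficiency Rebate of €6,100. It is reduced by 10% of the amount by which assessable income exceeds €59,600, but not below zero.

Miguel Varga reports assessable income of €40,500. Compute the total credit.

€8,803

Small Business Credit: €40,500 is at or below the €87,800 threshold, so the full €1,968 applies.
Education Credit: €40,500 is €28,800 into a €96,000 phase-out range, leaving 67,200/96,000 of the credit: €1,050 × 67,200/96,000 = €735.
Energy Efficiency Rebate: €40,500 is at or below the €59,600 threshold, so the full €6,100 applies.
Total: €1,968 + €735 + €6,100 = €8,803.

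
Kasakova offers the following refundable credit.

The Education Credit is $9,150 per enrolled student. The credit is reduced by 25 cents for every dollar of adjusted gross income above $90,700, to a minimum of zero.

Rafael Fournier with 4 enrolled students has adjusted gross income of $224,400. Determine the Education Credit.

Education Credit: base = 4 × $9,150 = $36,600. 25% of the $133,700 excess over $90,700 is $33,425; credit = $36,600 − $33,425 = $3,175.

$3,175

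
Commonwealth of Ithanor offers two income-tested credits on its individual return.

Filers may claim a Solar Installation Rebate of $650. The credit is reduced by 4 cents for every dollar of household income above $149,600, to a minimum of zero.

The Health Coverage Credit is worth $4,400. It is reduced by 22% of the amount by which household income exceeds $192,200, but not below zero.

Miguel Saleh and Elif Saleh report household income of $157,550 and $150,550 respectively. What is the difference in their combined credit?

$280

Miguel ($157,550): Solar Installation Rebate: 4% of the $7,950 excess over $149,600 is $318; credit = $650 − $318 = $332. Health Coverage Credit: $157,550 is at or below the $192,200 threshold, so the full $4,400 applies. total $332 + $4,400 = $4,732
Elif ($150,550): Solar Installation Rebate: 4% of the $950 excess over $149,600 is $38; credit = $650 − $38 = $612. Health Coverage Credit: $150,550 is at or below the $192,200 threshold, so the full $4,400 applies. total $612 + $4,400 = $5,012
Difference: |$4,732 − $5,012| = $280.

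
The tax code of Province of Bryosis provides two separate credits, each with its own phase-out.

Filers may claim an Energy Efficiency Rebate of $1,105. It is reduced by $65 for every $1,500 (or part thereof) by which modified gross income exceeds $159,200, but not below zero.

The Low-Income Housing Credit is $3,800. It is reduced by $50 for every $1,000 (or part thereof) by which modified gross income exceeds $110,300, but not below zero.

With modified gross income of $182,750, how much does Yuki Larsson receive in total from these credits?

Energy Efficiency Rebate: income exceeds $159,200 by $23,550, which is 16 full-or-partial $1,500 increments; reduction = 16 × $65 = $1,040, leaving $65.
Low-Income Housing Credit: income exceeds $110,300 by $72,450, which is 73 full-or-partial $1,000 increments; reduction = 73 × $50 = $3,650, leaving $150.
Total: $65 + $150 = $215.

$215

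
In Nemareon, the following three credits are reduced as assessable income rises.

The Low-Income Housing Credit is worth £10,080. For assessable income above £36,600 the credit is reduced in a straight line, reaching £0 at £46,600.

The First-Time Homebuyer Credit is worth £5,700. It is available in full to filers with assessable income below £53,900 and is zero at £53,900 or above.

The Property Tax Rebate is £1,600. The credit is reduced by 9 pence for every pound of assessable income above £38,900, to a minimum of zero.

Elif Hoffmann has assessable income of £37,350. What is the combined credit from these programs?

Low-Income Housing Credit: £37,350 is £750 into a £10,000 phase-out range, leaving 9,250/10,000 of the credit: £10,080 × 9,250/10,000 = £9,324.
First-Time Homebuyer Credit: £37,350 is below the £53,900 cutoff, so the full £5,700 applies.
Property Tax Rebate: £37,350 is at or below the £38,900 threshold, so the full £1,600 applies.
Total: £9,324 + £5,700 + £1,600 = £16,624.

£16,624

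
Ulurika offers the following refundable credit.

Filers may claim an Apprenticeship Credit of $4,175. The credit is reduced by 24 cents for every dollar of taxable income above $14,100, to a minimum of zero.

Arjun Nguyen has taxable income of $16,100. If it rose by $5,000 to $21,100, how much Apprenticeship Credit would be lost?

At $16,100 — 24% of the $2,000 excess over $14,100 is $480; credit = $4,175 − $480 = $3,695.
At $21,100 — 24% of the $7,000 excess over $14,100 is $1,680; credit = $4,175 − $1,680 = $2,495.
Lost: $3,695 − $2,495 = $1,200.

$1,200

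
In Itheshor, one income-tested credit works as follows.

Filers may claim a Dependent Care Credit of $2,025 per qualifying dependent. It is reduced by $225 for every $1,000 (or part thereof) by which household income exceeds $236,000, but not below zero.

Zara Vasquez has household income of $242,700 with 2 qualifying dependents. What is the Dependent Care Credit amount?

$2,475

Dependent Care Credit: base = 2 × $2,025 = $4,050. income exceeds $236,000 by $6,700, which is 7 full-or-partial $1,000 increments; reduction = 7 × $225 = $1,575, leaving $2,475.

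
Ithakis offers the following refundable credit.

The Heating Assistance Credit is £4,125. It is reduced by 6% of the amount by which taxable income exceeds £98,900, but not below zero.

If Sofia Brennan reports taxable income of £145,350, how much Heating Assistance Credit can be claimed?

£1,338

Heating Assistance Credit: 6% of the £46,450 excess over £98,900 is £2,787; credit = £4,125 − £2,787 = £1,338.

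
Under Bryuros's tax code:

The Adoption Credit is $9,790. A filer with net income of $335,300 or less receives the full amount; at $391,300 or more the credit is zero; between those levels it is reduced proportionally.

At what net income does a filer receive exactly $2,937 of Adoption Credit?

$374,500

$2,937 is 2,937/9,790 of the full $9,790, so 6,853/9,790 of the $56,000 range has been used: income = $335,300 + $56,000 × 6,853/9,790 = $374,500.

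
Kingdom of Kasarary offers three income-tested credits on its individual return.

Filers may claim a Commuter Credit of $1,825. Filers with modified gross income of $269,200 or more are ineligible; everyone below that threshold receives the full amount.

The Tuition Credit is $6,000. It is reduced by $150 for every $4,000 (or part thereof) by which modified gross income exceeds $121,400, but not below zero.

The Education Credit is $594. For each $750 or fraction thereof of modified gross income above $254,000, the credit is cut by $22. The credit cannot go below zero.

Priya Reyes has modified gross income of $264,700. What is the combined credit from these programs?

$2,689

Commuter Credit: $264,700 is below the $269,200 cutoff, so the full $1,825 applies.
Tuition Credit: income exceeds $121,400 by $143,300, which is 36 full-or-partial $4,000 increments; reduction = 36 × $150 = $5,400, leaving $600.
Education Credit: income exceeds $254,000 by $10,700, which is 15 full-or-partial $750 increments; reduction = 15 × $22 = $330, leaving $264.
Total: $1,825 + $600 + $264 = $2,689.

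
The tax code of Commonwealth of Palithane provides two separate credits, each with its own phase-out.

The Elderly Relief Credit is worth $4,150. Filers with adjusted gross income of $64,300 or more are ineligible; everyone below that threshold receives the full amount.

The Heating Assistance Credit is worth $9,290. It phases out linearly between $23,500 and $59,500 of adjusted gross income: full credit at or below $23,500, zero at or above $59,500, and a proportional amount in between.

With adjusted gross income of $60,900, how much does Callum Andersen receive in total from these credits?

Elderly Relief Credit: $60,900 is below the $64,300 cutoff, so the full $4,150 applies.
Heating Assistance Credit: $60,900 is at or above $59,500, so the credit is $0.
Total: $4,150 + $0 = $4,150.

$4,150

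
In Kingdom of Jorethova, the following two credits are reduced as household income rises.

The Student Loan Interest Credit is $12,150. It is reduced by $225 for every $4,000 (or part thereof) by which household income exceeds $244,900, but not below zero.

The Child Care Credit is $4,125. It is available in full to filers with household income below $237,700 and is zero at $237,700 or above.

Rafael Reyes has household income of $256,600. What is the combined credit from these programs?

Student Loan Interest Credit: income exceeds $244,900 by $11,700, which is 3 full-or-partial $4,000 increments; reduction = 3 × $225 = $675, leaving $11,475.
Child Care Credit: $256,600 meets or exceeds the $237,700 cutoff, so the credit is $0.
Total: $11,475 + $0 = $11,475.

$11,475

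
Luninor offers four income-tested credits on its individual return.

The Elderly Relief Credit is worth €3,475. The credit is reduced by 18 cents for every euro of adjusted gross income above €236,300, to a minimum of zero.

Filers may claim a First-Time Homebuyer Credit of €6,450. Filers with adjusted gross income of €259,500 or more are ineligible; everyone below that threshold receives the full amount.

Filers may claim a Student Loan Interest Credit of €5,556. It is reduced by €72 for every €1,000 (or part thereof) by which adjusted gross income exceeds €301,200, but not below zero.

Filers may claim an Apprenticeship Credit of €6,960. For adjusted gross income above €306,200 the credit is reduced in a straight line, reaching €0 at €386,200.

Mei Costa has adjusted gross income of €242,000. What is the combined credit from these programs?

Elderly Relief Credit: 18% of the €5,700 excess over €236,300 is €1,026; credit = €3,475 − €1,026 = €2,449.
First-Time Homebuyer Credit: €242,000 is below the €259,500 cutoff, so the full €6,450 applies.
Student Loan Interest Credit: €242,000 is at or below the €301,200 threshold, so the full €5,556 applies.
Apprenticeship Credit: €242,000 is at or below the €306,200 threshold, so the full €6,960 applies.
Total: €2,449 + €6,450 + €5,556 + €6,960 = €21,415.

€21,415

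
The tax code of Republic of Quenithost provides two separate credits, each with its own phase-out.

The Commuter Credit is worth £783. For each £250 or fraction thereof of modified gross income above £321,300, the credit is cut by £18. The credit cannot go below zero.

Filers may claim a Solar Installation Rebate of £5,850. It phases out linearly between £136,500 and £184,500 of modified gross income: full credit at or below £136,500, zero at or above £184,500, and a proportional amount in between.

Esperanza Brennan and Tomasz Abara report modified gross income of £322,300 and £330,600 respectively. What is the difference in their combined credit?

£612

Esperanza (£322,300): Commuter Credit: income exceeds £321,300 by £1,000, which is 4 full-or-partial £250 increments; reduction = 4 × £18 = £72, leaving £711. Solar Installation Rebate: £322,300 is at or above £184,500, so the credit is £0. total £711 + £0 = £711
Tomasz (£330,600): Commuter Credit: income exceeds £321,300 by £9,300, which is 38 full-or-partial £250 increments; reduction = 38 × £18 = £684, leaving £99. Solar Installation Rebate: £330,600 is at or above £184,500, so the credit is £0. total £99 + £0 = £99
Difference: |£711 − £99| = £612.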